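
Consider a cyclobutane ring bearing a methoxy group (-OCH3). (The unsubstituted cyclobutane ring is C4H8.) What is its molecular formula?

C5H10O

Atom tally by fragment:
  cyclobutane ring core → C:4 H:8
  (− 1 ring H displaced by substituents)
  + OCH3 → C:1 H:3 O:1
Element totals:
  C: 5
  H: 10
  O: 1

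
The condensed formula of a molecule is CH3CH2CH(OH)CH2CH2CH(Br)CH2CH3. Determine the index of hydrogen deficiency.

Atom tally by fragment:
  CH3 → C:1 H:3
  CH2 → C:1 H:2
  CH(OH) → C:1 H:2 O:1
  CH2 → C:1 H:2
  CH2 → C:1 H:2
  CH(Br) → C:1 H:1 Br:1
  CH2 → C:1 H:2
  CH3 → C:1 H:3
Element totals:
  C: 8
  H: 17
  Br: 1
  O: 1
Molecular formula: C8H17BrO.
DoU = (2C + 2 + N − H − X) / 2 = (2·8 + 2 + 0 − 17 − 1) / 2 = 0.

0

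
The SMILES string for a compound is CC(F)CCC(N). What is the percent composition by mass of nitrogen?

Atom tally by fragment:
  CH3 → C:1 H:3
  CH(F) → C:1 H:1 F:1
  CH2 → C:1 H:2
  CH2 → C:1 H:2
  CH2NH2 → C:1 H:4 N:1
Element totals:
  C: 5
  H: 12
  F: 1
  N: 1
Molecular formula: C5H12FN.
Molar mass = 105.156 g/mol.
Mass from N: 1 × 14.007 = 14.007 g/mol.
%N = 14.007 / 105.156 × 100 = 13.32%.

13.32%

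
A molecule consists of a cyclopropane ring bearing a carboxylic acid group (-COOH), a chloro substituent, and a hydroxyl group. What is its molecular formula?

C4H5ClO3

Atom tally by fragment:
  cyclopropane ring core → C:3 H:6
  (− 3 ring H displaced by substituents)
  + COOH → C:1 H:1 O:2
  + Cl → Cl:1
  + OH → O:1 H:1
Element totals:
  C: 4
  H: 5
  Cl: 1
  O: 3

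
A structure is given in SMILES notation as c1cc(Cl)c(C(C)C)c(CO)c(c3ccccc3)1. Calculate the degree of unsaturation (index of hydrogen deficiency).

8

Atom tally by fragment:
  benzene ring core → C:6 H:6
  (− 4 ring H displaced by substituents)
  + Cl → Cl:1
  + CH(CH3)2 → C:3 H:7
  + CH2OH → C:1 H:3 O:1
  + C6H5 → C:6 H:5
Element totals:
  C: 16
  H: 17
  Cl: 1
  O: 1
Molecular formula: C16H17ClO.
DoU = (2C + 2 + N − H − X) / 2 = (2·16 + 2 + 0 − 17 − 1) / 2 = 8.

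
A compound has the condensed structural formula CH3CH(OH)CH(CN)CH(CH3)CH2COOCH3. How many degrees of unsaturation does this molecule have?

Atom tally by fragment:
  CH3 → C:1 H:3
  CH(OH) → C:1 H:2 O:1
  CH(CN) → C:2 H:1 N:1
  CH(CH3) → C:2 H:4
  CH2COOCH3 → C:3 H:5 O:2
Element totals:
  C: 9
  H: 15
  N: 1
  O: 3
Molecular formula: C9H15NO3.
DoU = (2C + 2 + N − H − X) / 2 = (2·9 + 2 + 1 − 15 − 0) / 2 = 3.

3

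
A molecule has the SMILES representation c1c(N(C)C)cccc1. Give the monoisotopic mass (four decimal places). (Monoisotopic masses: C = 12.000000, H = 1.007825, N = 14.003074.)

121.0891

Atom tally by fragment:
  benzene ring core → C:6 H:6
  (− 1 ring H displaced by substituents)
  + N(CH3)2 → N:1 C:2 H:6
Element totals:
  C: 8
  H: 11
  N: 1
Molecular formula: C8H11N.
  M = 8(12.0) + 11(1.007825) + 14.003074
    = 96.000000 + 11.086075 + 14.003074 = 121.089149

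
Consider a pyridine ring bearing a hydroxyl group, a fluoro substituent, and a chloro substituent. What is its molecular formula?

C5H3ClFNO

Atom tally by fragment:
  pyridine ring core → C:5 H:5 N:1
  (− 3 ring H displaced by substituents)
  + OH → O:1 H:1
  + F → F:1
  + Cl → Cl:1
Element totals:
  C: 5
  H: 3
  Cl: 1
  F: 1
  N: 1
  O: 1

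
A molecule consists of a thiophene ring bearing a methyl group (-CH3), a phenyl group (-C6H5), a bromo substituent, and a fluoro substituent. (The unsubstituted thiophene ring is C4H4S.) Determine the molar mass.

271.15 g/mol

Atom tally by fragment:
  thiophene ring core → C:4 H:4 S:1
  (− 4 ring H displaced by substituents)
  + CH3 → C:1 H:3
  + C6H5 → C:6 H:5
  + Br → Br:1
  + F → F:1
Element totals:
  C: 11
  H: 8
  Br: 1
  F: 1
  S: 1
Molecular formula: C11H8BrFS.
  M = 11(12.011) + 8(1.008) + 79.904 + 18.998 + 32.06
    = 132.121 + 8.064 + 79.904 + 18.998 + 32.060 = 271.147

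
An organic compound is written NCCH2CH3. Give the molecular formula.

C3H5N

Element totals:
  C: 3
  H: 5
  N: 1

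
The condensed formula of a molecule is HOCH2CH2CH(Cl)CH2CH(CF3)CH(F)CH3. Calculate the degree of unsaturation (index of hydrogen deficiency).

Atom tally by fragment:
  HOCH2CH2 → C:2 H:5 O:1
  CH(Cl) → C:1 H:1 Cl:1
  CH2 → C:1 H:2
  CH(CF3) → C:2 H:1 F:3
  CH(F) → C:1 H:1 F:1
  CH3 → C:1 H:3
Element totals:
  C: 8
  H: 13
  Cl: 1
  F: 4
  O: 1
Molecular formula: C8H13ClF4O.
DoU = (2C + 2 + N − H − X) / 2 = (2·8 + 2 + 0 − 13 − 5) / 2 = 0.

0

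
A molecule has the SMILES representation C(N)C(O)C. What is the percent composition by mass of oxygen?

21.30%

Atom tally by fragment:
  H2NCH2 → C:1 H:4 N:1
  CH(OH) → C:1 H:2 O:1
  CH3 → C:1 H:3
Element totals:
  C: 3
  H: 9
  N: 1
  O: 1
Molecular formula: C3H9NO.
Molar mass = 75.111 g/mol.
Mass from O: 1 × 15.999 = 15.999 g/mol.
%O = 15.999 / 75.111 × 100 = 21.30%.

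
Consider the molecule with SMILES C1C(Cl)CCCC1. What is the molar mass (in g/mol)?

Atom tally by fragment:
  cyclohexane ring core → C:6 H:12
  (− 1 ring H displaced by substituents)
  + Cl → Cl:1
Element totals:
  C: 6
  H: 11
  Cl: 1
Molecular formula: C6H11Cl.
  M = 6(12.011) + 11(1.008) + 35.45
    = 72.066 + 11.088 + 35.450 = 118.604

118.60 g/mol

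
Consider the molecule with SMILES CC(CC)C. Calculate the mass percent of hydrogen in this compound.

16.76%

Atom tally by fragment:
  CH3 → C:1 H:3
  CH(C2H5) → C:3 H:6
  CH3 → C:1 H:3
Element totals:
  C: 5
  H: 12
Molecular formula: C5H12.
Molar mass = 72.151 g/mol.
Mass from H: 12 × 1.008 = 12.096 g/mol.
%H = 12.096 / 72.151 × 100 = 16.76%.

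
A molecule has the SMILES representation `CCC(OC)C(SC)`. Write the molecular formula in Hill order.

Atom tally by fragment:
  CH3 → C:1 H:3
  CH2 → C:1 H:2
  CH(OCH3) → C:2 H:4 O:1
  CH2SCH3 → C:2 H:5 S:1
Element totals:
  C: 6
  H: 14
  O: 1
  S: 1

C6H14OS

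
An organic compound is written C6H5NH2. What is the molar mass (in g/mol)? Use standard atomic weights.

93.13 g/mol

Atom tally by fragment:
  benzene ring core → C:6 H:6
  (− 1 ring H displaced by substituents)
  + NH2 → N:1 H:2
Element totals:
  C: 6
  H: 7
  N: 1
Molecular formula: C6H7N.
  M = 6(12.011) + 7(1.008) + 14.007
    = 72.066 + 7.056 + 14.007 = 93.129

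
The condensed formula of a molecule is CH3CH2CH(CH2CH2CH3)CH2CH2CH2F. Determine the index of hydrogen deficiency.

0

Atom tally by fragment:
  CH3 → C:1 H:3
  CH2 → C:1 H:2
  CH(CH2CH2CH3) → C:4 H:8
  CH2 → C:1 H:2
  CH2 → C:1 H:2
  CH2F → C:1 H:2 F:1
Element totals:
  C: 9
  H: 19
  F: 1
Molecular formula: C9H19F.
DoU = (2C + 2 + N − H − X) / 2 = (2·9 + 2 + 0 − 19 − 1) / 2 = 0.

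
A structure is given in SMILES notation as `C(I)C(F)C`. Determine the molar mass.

Atom tally by fragment:
  ICH2 → C:1 H:2 I:1
  CH(F) → C:1 H:1 F:1
  CH3 → C:1 H:3
Element totals:
  C: 3
  H: 6
  F: 1
  I: 1
Molecular formula: C3H6FI.
  M = 3(12.011) + 6(1.008) + 18.998 + 126.904
    = 36.033 + 6.048 + 18.998 + 126.904 = 187.983

187.98 g/mol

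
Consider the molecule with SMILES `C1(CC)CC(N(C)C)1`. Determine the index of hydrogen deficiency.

1

Atom tally by fragment:
  cyclopropane ring core → C:3 H:6
  (− 2 ring H displaced by substituents)
  + C2H5 → C:2 H:5
  + N(CH3)2 → N:1 C:2 H:6
Element totals:
  C: 7
  H: 15
  N: 1
Molecular formula: C7H15N.
DoU = (2C + 2 + N − H − X) / 2 = (2·7 + 2 + 1 − 15 − 0) / 2 = 1.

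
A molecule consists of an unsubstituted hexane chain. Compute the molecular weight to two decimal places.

Atom tally by fragment:
  CH3 → C:1 H:3
  CH2 → C:1 H:2
  CH2 → C:1 H:2
  CH2 → C:1 H:2
  CH2 → C:1 H:2
  CH3 → C:1 H:3
Element totals:
  C: 6
  H: 14
Molecular formula: C6H14.
  M = 6(12.011) + 14(1.008)
    = 72.066 + 14.112 = 86.178

86.18 g/mol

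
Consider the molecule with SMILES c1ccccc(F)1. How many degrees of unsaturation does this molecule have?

Atom tally by fragment:
  benzene ring core → C:6 H:6
  (− 1 ring H displaced by substituents)
  + F → F:1
Element totals:
  C: 6
  H: 5
  F: 1
Molecular formula: C6H5F.
DoU = (2C + 2 + N − H − X) / 2 = (2·6 + 2 + 0 − 5 − 1) / 2 = 4.

4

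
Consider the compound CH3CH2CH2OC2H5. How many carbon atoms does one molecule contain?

5

Element totals:
  C: 5
  H: 12
  O: 1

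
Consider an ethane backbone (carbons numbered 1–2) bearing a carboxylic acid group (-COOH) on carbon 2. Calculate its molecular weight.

Atom tally by fragment:
  CH3 → C:1 H:3
  CH2COOH → C:2 H:3 O:2
Element totals:
  C: 3
  H: 6
  O: 2
Molecular formula: C3H6O2.
  M = 3(12.011) + 6(1.008) + 2(15.999)
    = 36.033 + 6.048 + 31.998 = 74.079

74.08 g/mol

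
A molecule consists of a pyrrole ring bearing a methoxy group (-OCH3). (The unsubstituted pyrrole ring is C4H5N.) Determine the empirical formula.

C5H7NO

Atom tally by fragment:
  pyrrole ring core → C:4 H:5 N:1
  (− 1 ring H displaced by substituents)
  + OCH3 → C:1 H:3 O:1
Element totals:
  C: 5
  H: 7
  N: 1
  O: 1
Molecular formula: C5H7NO.
gcd of subscripts (5, 7, 1, 1) = 1, so the empirical formula equals the molecular formula.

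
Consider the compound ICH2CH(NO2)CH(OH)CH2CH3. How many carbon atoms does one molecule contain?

5

Element totals:
  C: 5
  H: 10
  I: 1
  N: 1
  O: 3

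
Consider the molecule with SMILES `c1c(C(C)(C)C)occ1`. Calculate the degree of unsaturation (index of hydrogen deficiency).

3

Atom tally by fragment:
  furan ring core → C:4 H:4 O:1
  (− 1 ring H displaced by substituents)
  + C(CH3)3 → C:4 H:9
Element totals:
  C: 8
  H: 12
  O: 1
Molecular formula: C8H12O.
DoU = (2C + 2 + N − H − X) / 2 = (2·8 + 2 + 0 − 12 − 0) / 2 = 3.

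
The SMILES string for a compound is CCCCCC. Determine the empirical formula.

Atom tally by fragment:
  CH3 → C:1 H:3
  CH2 → C:1 H:2
  CH2 → C:1 H:2
  CH2 → C:1 H:2
  CH2 → C:1 H:2
  CH3 → C:1 H:3
Element totals:
  C: 6
  H: 14
Molecular formula: C6H14.
gcd of subscripts = 2; dividing each by 2:
  C: 6/2 = 3
  H: 14/2 = 7

C3H7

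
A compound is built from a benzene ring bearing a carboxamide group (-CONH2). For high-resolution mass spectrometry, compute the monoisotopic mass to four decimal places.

121.0528

Atom tally by fragment:
  benzene ring core → C:6 H:6
  (− 1 ring H displaced by substituents)
  + CONH2 → C:1 H:2 O:1 N:1
Element totals:
  C: 7
  H: 7
  N: 1
  O: 1
Molecular formula: C7H7NO.
  M = 7(12.0) + 7(1.007825) + 14.003074 + 15.994915
    = 84.000000 + 7.054775 + 14.003074 + 15.994915 = 121.052764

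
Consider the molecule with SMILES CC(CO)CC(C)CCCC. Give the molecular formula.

C10H22O

Atom tally by fragment:
  CH3 → C:1 H:3
  CH(CH2OH) → C:2 H:4 O:1
  CH2 → C:1 H:2
  CH(CH3) → C:2 H:4
  CH2 → C:1 H:2
  CH2 → C:1 H:2
  CH2 → C:1 H:2
  CH3 → C:1 H:3
Element totals:
  C: 10
  H: 22
  O: 1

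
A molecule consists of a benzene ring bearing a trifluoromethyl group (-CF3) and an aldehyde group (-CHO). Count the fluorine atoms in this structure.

Atom tally by fragment:
  benzene ring core → C:6 H:6
  (− 2 ring H displaced by substituents)
  + CF3 → C:1 F:3
  + CHO → C:1 H:1 O:1
Element totals:
  C: 8
  H: 5
  F: 3
  O: 1

3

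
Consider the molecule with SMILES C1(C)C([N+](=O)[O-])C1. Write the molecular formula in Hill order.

C4H7NO2

Atom tally by fragment:
  cyclopropane ring core → C:3 H:6
  (− 2 ring H displaced by substituents)
  + CH3 → C:1 H:3
  + NO2 → N:1 O:2
Element totals:
  C: 4
  H: 7
  N: 1
  O: 2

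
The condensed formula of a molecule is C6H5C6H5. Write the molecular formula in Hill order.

Atom tally by fragment:
  benzene ring core → C:6 H:6
  (− 1 ring H displaced by substituents)
  + C6H5 → C:6 H:5
Element totals:
  C: 12
  H: 10

C12H10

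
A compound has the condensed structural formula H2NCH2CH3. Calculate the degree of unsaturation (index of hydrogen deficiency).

0

Atom tally by fragment:
  H2NCH2 → C:1 H:4 N:1
  CH3 → C:1 H:3
Element totals:
  C: 2
  H: 7
  N: 1
Molecular formula: C2H7N.
DoU = (2C + 2 + N − H − X) / 2 = (2·2 + 2 + 1 − 7 − 0) / 2 = 0.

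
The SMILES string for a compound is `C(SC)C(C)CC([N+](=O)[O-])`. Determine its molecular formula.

C6H13NO2S

Atom tally by fragment:
  CH3SCH2 → C:2 H:5 S:1
  CH(CH3) → C:2 H:4
  CH2 → C:1 H:2
  CH2NO2 → C:1 H:2 N:1 O:2
Element totals:
  C: 6
  H: 13
  N: 1
  O: 2
  S: 1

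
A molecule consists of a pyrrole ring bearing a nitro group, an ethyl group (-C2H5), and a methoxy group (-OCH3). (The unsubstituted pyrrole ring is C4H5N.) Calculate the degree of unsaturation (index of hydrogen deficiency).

Atom tally by fragment:
  pyrrole ring core → C:4 H:5 N:1
  (− 3 ring H displaced by substituents)
  + NO2 → N:1 O:2
  + C2H5 → C:2 H:5
  + OCH3 → C:1 H:3 O:1
Element totals:
  C: 7
  H: 10
  N: 2
  O: 3
Molecular formula: C7H10N2O3.
DoU = (2C + 2 + N − H − X) / 2 = (2·7 + 2 + 2 − 10 − 0) / 2 = 4.

4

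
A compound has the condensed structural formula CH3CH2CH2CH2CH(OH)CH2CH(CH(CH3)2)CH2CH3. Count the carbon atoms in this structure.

Element totals:
  C: 12
  H: 26
  O: 1

12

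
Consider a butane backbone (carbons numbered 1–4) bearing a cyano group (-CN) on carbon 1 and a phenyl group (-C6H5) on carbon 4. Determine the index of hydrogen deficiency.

6

Atom tally by fragment:
  NCCH2 → C:2 H:2 N:1
  CH2 → C:1 H:2
  CH2 → C:1 H:2
  CH2C6H5 → C:7 H:7
Element totals:
  C: 11
  H: 13
  N: 1
Molecular formula: C11H13N.
DoU = (2C + 2 + N − H − X) / 2 = (2·11 + 2 + 1 − 13 − 0) / 2 = 6.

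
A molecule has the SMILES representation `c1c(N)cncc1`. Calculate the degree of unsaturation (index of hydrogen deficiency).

4

Atom tally by fragment:
  pyridine ring core → C:5 H:5 N:1
  (− 1 ring H displaced by substituents)
  + NH2 → N:1 H:2
Element totals:
  C: 5
  H: 6
  N: 2
Molecular formula: C5H6N2.
DoU = (2C + 2 + N − H − X) / 2 = (2·5 + 2 + 2 − 6 − 0) / 2 = 4.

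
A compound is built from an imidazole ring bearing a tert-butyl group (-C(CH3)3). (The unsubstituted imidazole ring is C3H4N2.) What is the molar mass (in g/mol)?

124.19 g/mol

Atom tally by fragment:
  imidazole ring core → C:3 H:4 N:2
  (− 1 ring H displaced by substituents)
  + C(CH3)3 → C:4 H:9
Element totals:
  C: 7
  H: 12
  N: 2
Molecular formula: C7H12N2.
  M = 7(12.011) + 12(1.008) + 2(14.007)
    = 84.077 + 12.096 + 28.014 = 124.187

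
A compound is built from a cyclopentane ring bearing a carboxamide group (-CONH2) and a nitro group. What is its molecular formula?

Atom tally by fragment:
  cyclopentane ring core → C:5 H:10
  (− 2 ring H displaced by substituents)
  + CONH2 → C:1 H:2 O:1 N:1
  + NO2 → N:1 O:2
Element totals:
  C: 6
  H: 10
  N: 2
  O: 3

C6H10N2O3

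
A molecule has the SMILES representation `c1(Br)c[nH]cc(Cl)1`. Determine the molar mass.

180.43 g/mol

Atom tally by fragment:
  pyrrole ring core → C:4 H:5 N:1
  (− 2 ring H displaced by substituents)
  + Br → Br:1
  + Cl → Cl:1
Element totals:
  C: 4
  H: 3
  Br: 1
  Cl: 1
  N: 1
Molecular formula: C4H3BrClN.
  M = 4(12.011) + 3(1.008) + 79.904 + 35.45 + 14.007
    = 48.044 + 3.024 + 79.904 + 35.450 + 14.007 = 180.429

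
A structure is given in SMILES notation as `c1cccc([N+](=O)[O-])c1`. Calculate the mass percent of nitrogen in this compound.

Atom tally by fragment:
  benzene ring core → C:6 H:6
  (− 1 ring H displaced by substituents)
  + NO2 → N:1 O:2
Element totals:
  C: 6
  H: 5
  N: 1
  O: 2
Molecular formula: C6H5NO2.
Molar mass = 123.111 g/mol.
Mass from N: 1 × 14.007 = 14.007 g/mol.
%N = 14.007 / 123.111 × 100 = 11.38%.

11.38%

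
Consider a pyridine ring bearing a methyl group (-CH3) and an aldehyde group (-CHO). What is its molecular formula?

C7H7NO

Atom tally by fragment:
  pyridine ring core → C:5 H:5 N:1
  (− 2 ring H displaced by substituents)
  + CH3 → C:1 H:3
  + CHO → C:1 H:1 O:1
Element totals:
  C: 7
  H: 7
  N: 1
  O: 1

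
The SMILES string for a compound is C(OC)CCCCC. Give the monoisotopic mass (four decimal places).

Atom tally by fragment:
  CH3OCH2 → C:2 H:5 O:1
  CH2 → C:1 H:2
  CH2 → C:1 H:2
  CH2 → C:1 H:2
  CH2 → C:1 H:2
  CH3 → C:1 H:3
Element totals:
  C: 7
  H: 16
  O: 1
Molecular formula: C7H16O.
  M = 7(12.0) + 16(1.007825) + 15.994915
    = 84.000000 + 16.125200 + 15.994915 = 116.120115

116.1201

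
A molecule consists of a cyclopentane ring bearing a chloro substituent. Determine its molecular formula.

C5H9Cl

Atom tally by fragment:
  cyclopentane ring core → C:5 H:10
  (− 1 ring H displaced by substituents)
  + Cl → Cl:1
Element totals:
  C: 5
  H: 9
  Cl: 1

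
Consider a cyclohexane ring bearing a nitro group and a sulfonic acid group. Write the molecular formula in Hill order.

Atom tally by fragment:
  cyclohexane ring core → C:6 H:12
  (− 2 ring H displaced by substituents)
  + NO2 → N:1 O:2
  + SO3H → S:1 O:3 H:1
Element totals:
  C: 6
  H: 11
  N: 1
  O: 5
  S: 1

C6H11NO5S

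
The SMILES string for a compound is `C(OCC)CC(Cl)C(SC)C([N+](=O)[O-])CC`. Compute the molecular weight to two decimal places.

Atom tally by fragment:
  C2H5OCH2 → C:3 H:7 O:1
  CH2 → C:1 H:2
  CH(Cl) → C:1 H:1 Cl:1
  CH(SCH3) → C:2 H:4 S:1
  CH(NO2) → C:1 H:1 N:1 O:2
  CH2 → C:1 H:2
  CH3 → C:1 H:3
Element totals:
  C: 10
  H: 20
  Cl: 1
  N: 1
  O: 3
  S: 1
Molecular formula: C10H20ClNO3S.
  M = 10(12.011) + 20(1.008) + 35.45 + 14.007 + 3(15.999) + 32.06
    = 120.110 + 20.160 + 35.450 + 14.007 + 47.997 + 32.060 = 269.784

269.78 g/mol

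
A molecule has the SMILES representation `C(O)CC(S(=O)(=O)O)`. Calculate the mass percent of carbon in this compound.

25.71%

Atom tally by fragment:
  HOCH2 → C:1 H:3 O:1
  CH2 → C:1 H:2
  CH2SO3H → C:1 H:3 S:1 O:3
Element totals:
  C: 3
  H: 8
  O: 4
  S: 1
Molecular formula: C3H8O4S.
Molar mass = 140.153 g/mol.
Mass from C: 3 × 12.011 = 36.033 g/mol.
%C = 36.033 / 140.153 × 100 = 25.71%.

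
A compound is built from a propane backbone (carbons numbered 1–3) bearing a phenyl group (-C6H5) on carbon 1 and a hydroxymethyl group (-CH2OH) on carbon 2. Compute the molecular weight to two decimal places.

Atom tally by fragment:
  C6H5CH2 → C:7 H:7
  CH(CH2OH) → C:2 H:4 O:1
  CH3 → C:1 H:3
Element totals:
  C: 10
  H: 14
  O: 1
Molecular formula: C10H14O.
  M = 10(12.011) + 14(1.008) + 15.999
    = 120.110 + 14.112 + 15.999 = 150.221

150.22 g/mol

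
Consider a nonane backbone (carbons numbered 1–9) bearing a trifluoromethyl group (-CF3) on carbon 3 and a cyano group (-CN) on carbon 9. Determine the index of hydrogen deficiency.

2

Atom tally by fragment:
  CH3 → C:1 H:3
  CH2 → C:1 H:2
  CH(CF3) → C:2 H:1 F:3
  CH2 → C:1 H:2
  CH2 → C:1 H:2
  CH2 → C:1 H:2
  CH2 → C:1 H:2
  CH2 → C:1 H:2
  CH2CN → C:2 H:2 N:1
Element totals:
  C: 11
  H: 18
  F: 3
  N: 1
Molecular formula: C11H18F3N.
DoU = (2C + 2 + N − H − X) / 2 = (2·11 + 2 + 1 − 18 − 3) / 2 = 2.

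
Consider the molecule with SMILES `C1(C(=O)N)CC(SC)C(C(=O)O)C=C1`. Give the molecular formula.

Atom tally by fragment:
  cyclohexene ring core → C:6 H:10
  (− 3 ring H displaced by substituents)
  + CONH2 → C:1 H:2 O:1 N:1
  + SCH3 → C:1 H:3 S:1
  + COOH → C:1 H:1 O:2
Element totals:
  C: 9
  H: 13
  N: 1
  O: 3
  S: 1

C9H13NO3S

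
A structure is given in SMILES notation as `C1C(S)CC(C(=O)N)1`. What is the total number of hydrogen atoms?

Atom tally by fragment:
  cyclobutane ring core → C:4 H:8
  (− 2 ring H displaced by substituents)
  + SH → S:1 H:1
  + CONH2 → C:1 H:2 O:1 N:1
Element totals:
  C: 5
  H: 9
  N: 1
  O: 1
  S: 1

9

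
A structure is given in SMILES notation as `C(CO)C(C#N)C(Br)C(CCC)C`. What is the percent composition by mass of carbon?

48.40%

Atom tally by fragment:
  HOCH2CH2 → C:2 H:5 O:1
  CH(CN) → C:2 H:1 N:1
  CH(Br) → C:1 H:1 Br:1
  CH(CH2CH2CH3) → C:4 H:8
  CH3 → C:1 H:3
Element totals:
  C: 10
  H: 18
  Br: 1
  N: 1
  O: 1
Molecular formula: C10H18BrNO.
Molar mass = 248.164 g/mol.
Mass from C: 10 × 12.011 = 120.110 g/mol.
%C = 120.110 / 248.164 × 100 = 48.40%.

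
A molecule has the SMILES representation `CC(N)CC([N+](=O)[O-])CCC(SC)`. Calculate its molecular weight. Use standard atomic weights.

206.30 g/mol

Atom tally by fragment:
  CH3 → C:1 H:3
  CH(NH2) → C:1 H:3 N:1
  CH2 → C:1 H:2
  CH(NO2) → C:1 H:1 N:1 O:2
  CH2 → C:1 H:2
  CH2 → C:1 H:2
  CH2SCH3 → C:2 H:5 S:1
Element totals:
  C: 8
  H: 18
  N: 2
  O: 2
  S: 1
Molecular formula: C8H18N2O2S.
  M = 8(12.011) + 18(1.008) + 2(14.007) + 2(15.999) + 32.06
    = 96.088 + 18.144 + 28.014 + 31.998 + 32.060 = 206.304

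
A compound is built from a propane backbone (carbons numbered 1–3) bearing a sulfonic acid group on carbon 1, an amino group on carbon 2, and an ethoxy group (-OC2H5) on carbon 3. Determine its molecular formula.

Atom tally by fragment:
  HO3SCH2 → C:1 H:3 S:1 O:3
  CH(NH2) → C:1 H:3 N:1
  CH2OC2H5 → C:3 H:7 O:1
Element totals:
  C: 5
  H: 13
  N: 1
  O: 4
  S: 1

C5H13NO4S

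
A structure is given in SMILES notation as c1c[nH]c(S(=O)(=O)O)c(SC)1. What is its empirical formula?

C5H7NO3S2

Atom tally by fragment:
  pyrrole ring core → C:4 H:5 N:1
  (− 2 ring H displaced by substituents)
  + SO3H → S:1 O:3 H:1
  + SCH3 → C:1 H:3 S:1
Element totals:
  C: 5
  H: 7
  N: 1
  O: 3
  S: 2
Molecular formula: C5H7NO3S2.
gcd of subscripts (5, 7, 1, 3, 2) = 1, so the empirical formula equals the molecular formula.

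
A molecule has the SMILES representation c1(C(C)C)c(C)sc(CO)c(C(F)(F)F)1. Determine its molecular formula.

Atom tally by fragment:
  thiophene ring core → C:4 H:4 S:1
  (− 4 ring H displaced by substituents)
  + CH(CH3)2 → C:3 H:7
  + CH3 → C:1 H:3
  + CH2OH → C:1 H:3 O:1
  + CF3 → C:1 F:3
Element totals:
  C: 10
  H: 13
  F: 3
  O: 1
  S: 1

C10H13F3OS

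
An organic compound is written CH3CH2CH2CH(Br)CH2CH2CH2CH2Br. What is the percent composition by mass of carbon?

Element totals:
  C: 8
  H: 16
  Br: 2
Molecular formula: C8H16Br2.
Molar mass = 272.024 g/mol.
Mass from C: 8 × 12.011 = 96.088 g/mol.
%C = 96.088 / 272.024 × 100 = 35.32%.

35.32%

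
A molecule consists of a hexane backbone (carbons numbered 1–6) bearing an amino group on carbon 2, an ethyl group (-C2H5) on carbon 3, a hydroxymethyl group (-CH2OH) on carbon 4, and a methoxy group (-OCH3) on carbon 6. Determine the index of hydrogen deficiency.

0

Atom tally by fragment:
  CH3 → C:1 H:3
  CH(NH2) → C:1 H:3 N:1
  CH(C2H5) → C:3 H:6
  CH(CH2OH) → C:2 H:4 O:1
  CH2 → C:1 H:2
  CH2OCH3 → C:2 H:5 O:1
Element totals:
  C: 10
  H: 23
  N: 1
  O: 2
Molecular formula: C10H23NO2.
DoU = (2C + 2 + N − H − X) / 2 = (2·10 + 2 + 1 − 23 − 0) / 2 = 0.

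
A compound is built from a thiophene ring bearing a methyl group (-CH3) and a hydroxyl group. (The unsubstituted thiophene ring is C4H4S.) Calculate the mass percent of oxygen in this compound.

Atom tally by fragment:
  thiophene ring core → C:4 H:4 S:1
  (− 2 ring H displaced by substituents)
  + CH3 → C:1 H:3
  + OH → O:1 H:1
Element totals:
  C: 5
  H: 6
  O: 1
  S: 1
Molecular formula: C5H6OS.
Molar mass = 114.162 g/mol.
Mass from O: 1 × 15.999 = 15.999 g/mol.
%O = 15.999 / 114.162 × 100 = 14.01%.

14.01%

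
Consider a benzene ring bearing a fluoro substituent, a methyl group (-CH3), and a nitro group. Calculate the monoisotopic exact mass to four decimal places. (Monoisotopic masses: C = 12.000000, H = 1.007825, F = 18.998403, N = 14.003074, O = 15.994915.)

Atom tally by fragment:
  benzene ring core → C:6 H:6
  (− 3 ring H displaced by substituents)
  + F → F:1
  + CH3 → C:1 H:3
  + NO2 → N:1 O:2
Element totals:
  C: 7
  H: 6
  F: 1
  N: 1
  O: 2
Molecular formula: C7H6FNO2.
  M = 7(12.0) + 6(1.007825) + 18.998403 + 14.003074 + 2(15.994915)
    = 84.000000 + 6.046950 + 18.998403 + 14.003074 + 31.989830 = 155.038257

155.0383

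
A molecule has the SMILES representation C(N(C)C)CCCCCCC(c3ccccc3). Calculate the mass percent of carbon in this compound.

82.34%

Atom tally by fragment:
  (CH3)2NCH2 → C:3 H:8 N:1
  CH2 → C:1 H:2
  CH2 → C:1 H:2
  CH2 → C:1 H:2
  CH2 → C:1 H:2
  CH2 → C:1 H:2
  CH2 → C:1 H:2
  CH2C6H5 → C:7 H:7
Element totals:
  C: 16
  H: 27
  N: 1
Molecular formula: C16H27N.
Molar mass = 233.399 g/mol.
Mass from C: 16 × 12.011 = 192.176 g/mol.
%C = 192.176 / 233.399 × 100 = 82.34%.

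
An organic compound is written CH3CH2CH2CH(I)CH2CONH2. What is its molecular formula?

C6H12INO

Element totals:
  C: 6
  H: 12
  I: 1
  N: 1
  O: 1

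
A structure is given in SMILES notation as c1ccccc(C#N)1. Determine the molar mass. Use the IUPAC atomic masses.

Atom tally by fragment:
  benzene ring core → C:6 H:6
  (− 1 ring H displaced by substituents)
  + CN → C:1 N:1
Element totals:
  C: 7
  H: 5
  N: 1
Molecular formula: C7H5N.
  M = 7(12.011) + 5(1.008) + 14.007
    = 84.077 + 5.040 + 14.007 = 103.124

103.12 g/mol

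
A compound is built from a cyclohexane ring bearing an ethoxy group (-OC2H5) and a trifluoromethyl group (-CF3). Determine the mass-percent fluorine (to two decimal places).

29.05%

Atom tally by fragment:
  cyclohexane ring core → C:6 H:12
  (− 2 ring H displaced by substituents)
  + OC2H5 → C:2 H:5 O:1
  + CF3 → C:1 F:3
Element totals:
  C: 9
  H: 15
  F: 3
  O: 1
Molecular formula: C9H15F3O.
Molar mass = 196.212 g/mol.
Mass from F: 3 × 18.998 = 56.994 g/mol.
%F = 56.994 / 196.212 × 100 = 29.05%.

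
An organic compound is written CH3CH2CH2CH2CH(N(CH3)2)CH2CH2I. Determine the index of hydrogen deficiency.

Atom tally by fragment:
  CH3 → C:1 H:3
  CH2 → C:1 H:2
  CH2 → C:1 H:2
  CH2 → C:1 H:2
  CH(N(CH3)2) → C:3 H:7 N:1
  CH2 → C:1 H:2
  CH2I → C:1 H:2 I:1
Element totals:
  C: 9
  H: 20
  I: 1
  N: 1
Molecular formula: C9H20IN.
DoU = (2C + 2 + N − H − X) / 2 = (2·9 + 2 + 1 − 20 − 1) / 2 = 0.

0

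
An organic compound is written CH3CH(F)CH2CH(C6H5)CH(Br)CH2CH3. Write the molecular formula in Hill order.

Atom tally by fragment:
  CH3 → C:1 H:3
  CH(F) → C:1 H:1 F:1
  CH2 → C:1 H:2
  CH(C6H5) → C:7 H:6
  CH(Br) → C:1 H:1 Br:1
  CH2 → C:1 H:2
  CH3 → C:1 H:3
Element totals:
  C: 13
  H: 18
  Br: 1
  F: 1

C13H18BrF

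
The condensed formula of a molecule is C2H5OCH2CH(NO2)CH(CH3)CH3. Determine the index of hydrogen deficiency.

Atom tally by fragment:
  C2H5OCH2 → C:3 H:7 O:1
  CH(NO2) → C:1 H:1 N:1 O:2
  CH(CH3) → C:2 H:4
  CH3 → C:1 H:3
Element totals:
  C: 7
  H: 15
  N: 1
  O: 3
Molecular formula: C7H15NO3.
DoU = (2C + 2 + N − H − X) / 2 = (2·7 + 2 + 1 − 15 − 0) / 2 = 1.

1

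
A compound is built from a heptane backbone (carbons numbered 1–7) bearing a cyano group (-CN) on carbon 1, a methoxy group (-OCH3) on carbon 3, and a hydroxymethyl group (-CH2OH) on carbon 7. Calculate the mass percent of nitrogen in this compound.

Atom tally by fragment:
  NCCH2 → C:2 H:2 N:1
  CH2 → C:1 H:2
  CH(OCH3) → C:2 H:4 O:1
  CH2 → C:1 H:2
  CH2 → C:1 H:2
  CH2 → C:1 H:2
  CH2CH2OH → C:2 H:5 O:1
Element totals:
  C: 10
  H: 19
  N: 1
  O: 2
Molecular formula: C10H19NO2.
Molar mass = 185.267 g/mol.
Mass from N: 1 × 14.007 = 14.007 g/mol.
%N = 14.007 / 185.267 × 100 = 7.56%.

7.56%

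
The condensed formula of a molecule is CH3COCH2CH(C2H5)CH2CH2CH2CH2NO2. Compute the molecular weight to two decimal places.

Atom tally by fragment:
  CH3COCH2 → C:3 H:5 O:1
  CH(C2H5) → C:3 H:6
  CH2 → C:1 H:2
  CH2 → C:1 H:2
  CH2 → C:1 H:2
  CH2NO2 → C:1 H:2 N:1 O:2
Element totals:
  C: 10
  H: 19
  N: 1
  O: 3
Molecular formula: C10H19NO3.
  M = 10(12.011) + 19(1.008) + 14.007 + 3(15.999)
    = 120.110 + 19.152 + 14.007 + 47.997 = 201.266

201.27 g/mol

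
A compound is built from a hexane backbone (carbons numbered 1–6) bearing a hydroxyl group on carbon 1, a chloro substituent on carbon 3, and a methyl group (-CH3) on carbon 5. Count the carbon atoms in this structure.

Atom tally by fragment:
  HOCH2 → C:1 H:3 O:1
  CH2 → C:1 H:2
  CH(Cl) → C:1 H:1 Cl:1
  CH2 → C:1 H:2
  CH(CH3) → C:2 H:4
  CH3 → C:1 H:3
Element totals:
  C: 7
  H: 15
  Cl: 1
  O: 1

7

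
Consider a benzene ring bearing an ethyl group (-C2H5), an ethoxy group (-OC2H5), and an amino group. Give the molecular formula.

Atom tally by fragment:
  benzene ring core → C:6 H:6
  (− 3 ring H displaced by substituents)
  + C2H5 → C:2 H:5
  + OC2H5 → C:2 H:5 O:1
  + NH2 → N:1 H:2
Element totals:
  C: 10
  H: 15
  N: 1
  O: 1

C10H15NO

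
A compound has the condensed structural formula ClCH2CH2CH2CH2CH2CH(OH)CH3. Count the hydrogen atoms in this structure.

15

Element totals:
  C: 7
  H: 15
  Cl: 1
  O: 1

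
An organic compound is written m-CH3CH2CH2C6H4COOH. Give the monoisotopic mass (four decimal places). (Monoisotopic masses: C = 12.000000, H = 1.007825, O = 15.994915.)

164.0837

Element totals:
  C: 10
  H: 12
  O: 2
Molecular formula: C10H12O2.
  M = 10(12.0) + 12(1.007825) + 2(15.994915)
    = 120.000000 + 12.093900 + 31.989830 = 164.083730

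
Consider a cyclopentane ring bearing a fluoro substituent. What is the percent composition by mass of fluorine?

21.56%

Atom tally by fragment:
  cyclopentane ring core → C:5 H:10
  (− 1 ring H displaced by substituents)
  + F → F:1
Element totals:
  C: 5
  H: 9
  F: 1
Molecular formula: C5H9F.
Molar mass = 88.125 g/mol.
Mass from F: 1 × 18.998 = 18.998 g/mol.
%F = 18.998 / 88.125 × 100 = 21.56%.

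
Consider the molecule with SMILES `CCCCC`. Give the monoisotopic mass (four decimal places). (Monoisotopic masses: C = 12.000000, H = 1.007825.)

72.0939

Atom tally by fragment:
  CH3 → C:1 H:3
  CH2 → C:1 H:2
  CH2 → C:1 H:2
  CH2 → C:1 H:2
  CH3 → C:1 H:3
Element totals:
  C: 5
  H: 12
Molecular formula: C5H12.
  M = 5(12.0) + 12(1.007825)
    = 60.000000 + 12.093900 = 72.093900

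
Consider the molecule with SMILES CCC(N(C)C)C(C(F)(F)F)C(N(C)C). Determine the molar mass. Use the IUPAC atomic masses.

226.29 g/mol

Atom tally by fragment:
  CH3 → C:1 H:3
  CH2 → C:1 H:2
  CH(N(CH3)2) → C:3 H:7 N:1
  CH(CF3) → C:2 H:1 F:3
  CH2N(CH3)2 → C:3 H:8 N:1
Element totals:
  C: 10
  H: 21
  F: 3
  N: 2
Molecular formula: C10H21F3N2.
  M = 10(12.011) + 21(1.008) + 3(18.998) + 2(14.007)
    = 120.110 + 21.168 + 56.994 + 28.014 = 226.286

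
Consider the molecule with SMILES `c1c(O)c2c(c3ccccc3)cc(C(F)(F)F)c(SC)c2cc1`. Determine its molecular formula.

Atom tally by fragment:
  naphthalene ring system core → C:10 H:8
  (− 4 ring H displaced by substituents)
  + OH → O:1 H:1
  + C6H5 → C:6 H:5
  + CF3 → C:1 F:3
  + SCH3 → C:1 H:3 S:1
Element totals:
  C: 18
  H: 13
  F: 3
  O: 1
  S: 1

C18H13F3OS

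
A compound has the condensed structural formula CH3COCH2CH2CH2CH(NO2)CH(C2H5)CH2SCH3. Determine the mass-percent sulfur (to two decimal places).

12.96%

Atom tally by fragment:
  CH3COCH2 → C:3 H:5 O:1
  CH2 → C:1 H:2
  CH2 → C:1 H:2
  CH(NO2) → C:1 H:1 N:1 O:2
  CH(C2H5) → C:3 H:6
  CH2SCH3 → C:2 H:5 S:1
Element totals:
  C: 11
  H: 21
  N: 1
  O: 3
  S: 1
Molecular formula: C11H21NO3S.
Molar mass = 247.353 g/mol.
Mass from S: 1 × 32.06 = 32.060 g/mol.
%S = 32.060 / 247.353 × 100 = 12.96%.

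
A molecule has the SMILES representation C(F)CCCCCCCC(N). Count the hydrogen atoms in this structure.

Atom tally by fragment:
  FCH2 → C:1 H:2 F:1
  CH2 → C:1 H:2
  CH2 → C:1 H:2
  CH2 → C:1 H:2
  CH2 → C:1 H:2
  CH2 → C:1 H:2
  CH2 → C:1 H:2
  CH2 → C:1 H:2
  CH2NH2 → C:1 H:4 N:1
Element totals:
  C: 9
  H: 20
  F: 1
  N: 1

20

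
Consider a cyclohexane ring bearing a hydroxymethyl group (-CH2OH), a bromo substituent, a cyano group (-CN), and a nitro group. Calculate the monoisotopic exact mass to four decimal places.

261.9953

Atom tally by fragment:
  cyclohexane ring core → C:6 H:12
  (− 4 ring H displaced by substituents)
  + CH2OH → C:1 H:3 O:1
  + Br → Br:1
  + CN → C:1 N:1
  + NO2 → N:1 O:2
Element totals:
  C: 8
  H: 11
  Br: 1
  N: 2
  O: 3
Molecular formula: C8H11BrN2O3.
  M = 8(12.0) + 11(1.007825) + 78.918338 + 2(14.003074) + 3(15.994915)
    = 96.000000 + 11.086075 + 78.918338 + 28.006148 + 47.984745 = 261.995306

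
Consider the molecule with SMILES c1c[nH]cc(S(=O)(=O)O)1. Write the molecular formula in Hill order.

Atom tally by fragment:
  pyrrole ring core → C:4 H:5 N:1
  (− 1 ring H displaced by substituents)
  + SO3H → S:1 O:3 H:1
Element totals:
  C: 4
  H: 5
  N: 1
  O: 3
  S: 1

C4H5NO3S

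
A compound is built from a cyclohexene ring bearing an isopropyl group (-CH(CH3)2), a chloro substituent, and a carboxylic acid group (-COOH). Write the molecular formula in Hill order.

Atom tally by fragment:
  cyclohexene ring core → C:6 H:10
  (− 3 ring H displaced by substituents)
  + CH(CH3)2 → C:3 H:7
  + Cl → Cl:1
  + COOH → C:1 H:1 O:2
Element totals:
  C: 10
  H: 15
  Cl: 1
  O: 2

C10H15ClO2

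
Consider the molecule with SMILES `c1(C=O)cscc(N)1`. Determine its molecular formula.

C5H5NOS

Atom tally by fragment:
  thiophene ring core → C:4 H:4 S:1
  (− 2 ring H displaced by substituents)
  + CHO → C:1 H:1 O:1
  + NH2 → N:1 H:2
Element totals:
  C: 5
  H: 5
  N: 1
  O: 1
  S: 1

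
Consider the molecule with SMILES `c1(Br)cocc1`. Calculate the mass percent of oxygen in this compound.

Atom tally by fragment:
  furan ring core → C:4 H:4 O:1
  (− 1 ring H displaced by substituents)
  + Br → Br:1
Element totals:
  C: 4
  H: 3
  Br: 1
  O: 1
Molecular formula: C4H3BrO.
Molar mass = 146.971 g/mol.
Mass from O: 1 × 15.999 = 15.999 g/mol.
%O = 15.999 / 146.971 × 100 = 10.89%.

10.89%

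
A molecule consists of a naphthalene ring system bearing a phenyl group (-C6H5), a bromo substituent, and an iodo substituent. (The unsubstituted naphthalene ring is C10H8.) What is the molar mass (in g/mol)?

Atom tally by fragment:
  naphthalene ring system core → C:10 H:8
  (− 3 ring H displaced by substituents)
  + C6H5 → C:6 H:5
  + Br → Br:1
  + I → I:1
Element totals:
  C: 16
  H: 10
  Br: 1
  I: 1
Molecular formula: C16H10BrI.
  M = 16(12.011) + 10(1.008) + 79.904 + 126.904
    = 192.176 + 10.080 + 79.904 + 126.904 = 409.064

409.06 g/mol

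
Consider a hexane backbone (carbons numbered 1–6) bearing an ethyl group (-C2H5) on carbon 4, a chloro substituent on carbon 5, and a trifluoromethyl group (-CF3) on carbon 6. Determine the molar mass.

216.67 g/mol

Atom tally by fragment:
  CH3 → C:1 H:3
  CH2 → C:1 H:2
  CH2 → C:1 H:2
  CH(C2H5) → C:3 H:6
  CH(Cl) → C:1 H:1 Cl:1
  CH2CF3 → C:2 H:2 F:3
Element totals:
  C: 9
  H: 16
  Cl: 1
  F: 3
Molecular formula: C9H16ClF3.
  M = 9(12.011) + 16(1.008) + 35.45 + 3(18.998)
    = 108.099 + 16.128 + 35.450 + 56.994 = 216.671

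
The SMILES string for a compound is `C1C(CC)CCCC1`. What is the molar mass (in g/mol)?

Atom tally by fragment:
  cyclohexane ring core → C:6 H:12
  (− 1 ring H displaced by substituents)
  + C2H5 → C:2 H:5
Element totals:
  C: 8
  H: 16
Molecular formula: C8H16.
  M = 8(12.011) + 16(1.008)
    = 96.088 + 16.128 = 112.216

112.22 g/mol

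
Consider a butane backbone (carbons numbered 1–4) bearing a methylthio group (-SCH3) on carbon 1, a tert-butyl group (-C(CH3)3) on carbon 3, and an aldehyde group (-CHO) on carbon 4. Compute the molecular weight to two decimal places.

Atom tally by fragment:
  CH3SCH2 → C:2 H:5 S:1
  CH2 → C:1 H:2
  CH(C(CH3)3) → C:5 H:10
  CH2CHO → C:2 H:3 O:1
Element totals:
  C: 10
  H: 20
  O: 1
  S: 1
Molecular formula: C10H20OS.
  M = 10(12.011) + 20(1.008) + 15.999 + 32.06
    = 120.110 + 20.160 + 15.999 + 32.060 = 188.329

188.33 g/mol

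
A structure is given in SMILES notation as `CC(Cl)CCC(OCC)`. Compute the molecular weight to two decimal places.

150.65 g/mol

Atom tally by fragment:
  CH3 → C:1 H:3
  CH(Cl) → C:1 H:1 Cl:1
  CH2 → C:1 H:2
  CH2 → C:1 H:2
  CH2OC2H5 → C:3 H:7 O:1
Element totals:
  C: 7
  H: 15
  Cl: 1
  O: 1
Molecular formula: C7H15ClO.
  M = 7(12.011) + 15(1.008) + 35.45 + 15.999
    = 84.077 + 15.120 + 35.450 + 15.999 = 150.646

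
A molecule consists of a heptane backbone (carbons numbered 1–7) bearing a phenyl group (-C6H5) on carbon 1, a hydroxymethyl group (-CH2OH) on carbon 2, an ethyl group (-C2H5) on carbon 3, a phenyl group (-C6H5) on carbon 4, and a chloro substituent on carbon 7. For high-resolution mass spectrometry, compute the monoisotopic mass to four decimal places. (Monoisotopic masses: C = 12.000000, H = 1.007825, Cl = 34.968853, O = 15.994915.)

344.1907

Atom tally by fragment:
  C6H5CH2 → C:7 H:7
  CH(CH2OH) → C:2 H:4 O:1
  CH(C2H5) → C:3 H:6
  CH(C6H5) → C:7 H:6
  CH2 → C:1 H:2
  CH2 → C:1 H:2
  CH2Cl → C:1 H:2 Cl:1
Element totals:
  C: 22
  H: 29
  Cl: 1
  O: 1
Molecular formula: C22H29ClO.
  M = 22(12.0) + 29(1.007825) + 34.968853 + 15.994915
    = 264.000000 + 29.226925 + 34.968853 + 15.994915 = 344.190693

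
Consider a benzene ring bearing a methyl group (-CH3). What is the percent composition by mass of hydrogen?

8.75%

Atom tally by fragment:
  benzene ring core → C:6 H:6
  (− 1 ring H displaced by substituents)
  + CH3 → C:1 H:3
Element totals:
  C: 7
  H: 8
Molecular formula: C7H8.
Molar mass = 92.141 g/mol.
Mass from H: 8 × 1.008 = 8.064 g/mol.
%H = 8.064 / 92.141 × 100 = 8.75%.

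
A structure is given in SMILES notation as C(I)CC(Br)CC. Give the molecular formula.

C5H10BrI

Atom tally by fragment:
  ICH2 → C:1 H:2 I:1
  CH2 → C:1 H:2
  CH(Br) → C:1 H:1 Br:1
  CH2 → C:1 H:2
  CH3 → C:1 H:3
Element totals:
  C: 5
  H: 10
  Br: 1
  I: 1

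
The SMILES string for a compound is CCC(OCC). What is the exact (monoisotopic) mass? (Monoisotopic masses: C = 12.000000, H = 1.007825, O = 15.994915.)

Atom tally by fragment:
  CH3 → C:1 H:3
  CH2 → C:1 H:2
  CH2OC2H5 → C:3 H:7 O:1
Element totals:
  C: 5
  H: 12
  O: 1
Molecular formula: C5H12O.
  M = 5(12.0) + 12(1.007825) + 15.994915
    = 60.000000 + 12.093900 + 15.994915 = 88.088815

88.0888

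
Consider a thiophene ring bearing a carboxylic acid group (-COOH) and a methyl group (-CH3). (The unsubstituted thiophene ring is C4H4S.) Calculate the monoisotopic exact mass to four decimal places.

142.0089

Atom tally by fragment:
  thiophene ring core → C:4 H:4 S:1
  (− 2 ring H displaced by substituents)
  + COOH → C:1 H:1 O:2
  + CH3 → C:1 H:3
Element totals:
  C: 6
  H: 6
  O: 2
  S: 1
Molecular formula: C6H6O2S.
  M = 6(12.0) + 6(1.007825) + 2(15.994915) + 31.972071
    = 72.000000 + 6.046950 + 31.989830 + 31.972071 = 142.008851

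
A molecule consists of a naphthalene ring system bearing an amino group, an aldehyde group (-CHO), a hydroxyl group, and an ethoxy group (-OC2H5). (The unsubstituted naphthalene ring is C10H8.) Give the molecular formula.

C13H13NO3

Atom tally by fragment:
  naphthalene ring system core → C:10 H:8
  (− 4 ring H displaced by substituents)
  + NH2 → N:1 H:2
  + CHO → C:1 H:1 O:1
  + OH → O:1 H:1
  + OC2H5 → C:2 H:5 O:1
Element totals:
  C: 13
  H: 13
  N: 1
  O: 3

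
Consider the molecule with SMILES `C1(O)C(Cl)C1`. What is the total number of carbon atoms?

3

Atom tally by fragment:
  cyclopropane ring core → C:3 H:6
  (− 2 ring H displaced by substituents)
  + OH → O:1 H:1
  + Cl → Cl:1
Element totals:
  C: 3
  H: 5
  Cl: 1
  O: 1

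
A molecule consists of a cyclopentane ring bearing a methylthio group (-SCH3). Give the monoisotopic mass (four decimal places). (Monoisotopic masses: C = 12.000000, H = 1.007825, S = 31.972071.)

Atom tally by fragment:
  cyclopentane ring core → C:5 H:10
  (− 1 ring H displaced by substituents)
  + SCH3 → C:1 H:3 S:1
Element totals:
  C: 6
  H: 12
  S: 1
Molecular formula: C6H12S.
  M = 6(12.0) + 12(1.007825) + 31.972071
    = 72.000000 + 12.093900 + 31.972071 = 116.065971

116.0660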